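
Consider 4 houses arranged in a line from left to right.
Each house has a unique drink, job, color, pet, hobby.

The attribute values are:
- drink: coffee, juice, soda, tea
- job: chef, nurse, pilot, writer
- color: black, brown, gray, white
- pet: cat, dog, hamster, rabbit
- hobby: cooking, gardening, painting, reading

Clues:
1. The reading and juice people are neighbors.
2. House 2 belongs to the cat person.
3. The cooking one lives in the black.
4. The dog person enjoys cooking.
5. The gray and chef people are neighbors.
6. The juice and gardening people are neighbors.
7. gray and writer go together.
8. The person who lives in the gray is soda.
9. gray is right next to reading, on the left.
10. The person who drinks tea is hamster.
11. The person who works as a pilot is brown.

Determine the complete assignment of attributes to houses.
Solution:

House | Drink | Job | Color | Pet | Hobby
-----------------------------------------
  1   | soda | writer | gray | rabbit | painting
  2   | coffee | chef | white | cat | reading
  3   | juice | nurse | black | dog | cooking
  4   | tea | pilot | brown | hamster | gardening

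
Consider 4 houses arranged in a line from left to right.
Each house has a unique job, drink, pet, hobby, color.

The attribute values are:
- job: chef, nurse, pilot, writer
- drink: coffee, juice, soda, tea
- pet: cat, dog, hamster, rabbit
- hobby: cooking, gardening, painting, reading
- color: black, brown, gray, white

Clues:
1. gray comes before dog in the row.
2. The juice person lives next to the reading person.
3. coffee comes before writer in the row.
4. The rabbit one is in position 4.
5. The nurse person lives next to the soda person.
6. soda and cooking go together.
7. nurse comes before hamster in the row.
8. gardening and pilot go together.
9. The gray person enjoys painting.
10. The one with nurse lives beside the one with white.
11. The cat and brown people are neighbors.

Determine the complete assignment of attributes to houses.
Solution:

House | Job | Drink | Pet | Hobby | Color
-----------------------------------------
  1   | chef | juice | cat | painting | gray
  2   | nurse | coffee | dog | reading | brown
  3   | writer | soda | hamster | cooking | white
  4   | pilot | tea | rabbit | gardening | black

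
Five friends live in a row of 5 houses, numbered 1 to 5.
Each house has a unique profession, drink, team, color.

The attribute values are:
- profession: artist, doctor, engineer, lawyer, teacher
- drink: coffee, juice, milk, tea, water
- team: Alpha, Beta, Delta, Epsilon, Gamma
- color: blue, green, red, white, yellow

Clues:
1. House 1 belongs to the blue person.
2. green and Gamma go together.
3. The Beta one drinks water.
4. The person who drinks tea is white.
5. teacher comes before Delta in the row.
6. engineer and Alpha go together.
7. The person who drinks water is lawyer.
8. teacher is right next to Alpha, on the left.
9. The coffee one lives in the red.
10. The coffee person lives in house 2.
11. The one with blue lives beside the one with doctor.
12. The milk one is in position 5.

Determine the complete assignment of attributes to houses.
Solution:

House | Profession | Drink | Team | Color
-----------------------------------------
  1   | lawyer | water | Beta | blue
  2   | doctor | coffee | Epsilon | red
  3   | teacher | juice | Gamma | green
  4   | engineer | tea | Alpha | white
  5   | artist | milk | Delta | yellow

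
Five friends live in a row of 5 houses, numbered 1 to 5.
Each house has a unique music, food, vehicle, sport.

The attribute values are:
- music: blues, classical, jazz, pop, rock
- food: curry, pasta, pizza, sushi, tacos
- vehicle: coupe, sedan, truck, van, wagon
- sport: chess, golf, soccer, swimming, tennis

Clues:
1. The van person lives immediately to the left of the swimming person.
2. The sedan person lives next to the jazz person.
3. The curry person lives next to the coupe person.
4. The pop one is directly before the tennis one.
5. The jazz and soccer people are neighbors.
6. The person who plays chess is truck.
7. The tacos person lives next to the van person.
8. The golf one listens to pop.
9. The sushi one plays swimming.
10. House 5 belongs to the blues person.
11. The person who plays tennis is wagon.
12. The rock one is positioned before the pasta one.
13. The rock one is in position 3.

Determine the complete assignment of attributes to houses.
Solution:

House | Music | Food | Vehicle | Sport
--------------------------------------
  1   | pop | pizza | sedan | golf
  2   | jazz | tacos | wagon | tennis
  3   | rock | curry | van | soccer
  4   | classical | sushi | coupe | swimming
  5   | blues | pasta | truck | chess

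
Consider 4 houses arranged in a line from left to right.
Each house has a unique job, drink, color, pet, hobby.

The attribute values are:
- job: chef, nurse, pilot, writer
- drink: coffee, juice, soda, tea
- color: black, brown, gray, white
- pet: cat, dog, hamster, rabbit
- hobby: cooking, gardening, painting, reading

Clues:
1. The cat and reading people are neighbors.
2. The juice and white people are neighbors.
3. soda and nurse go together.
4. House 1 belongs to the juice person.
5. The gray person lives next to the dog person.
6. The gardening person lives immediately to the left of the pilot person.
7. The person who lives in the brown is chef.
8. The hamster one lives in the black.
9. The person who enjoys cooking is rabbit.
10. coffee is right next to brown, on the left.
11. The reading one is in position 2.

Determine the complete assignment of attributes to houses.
Solution:

House | Job | Drink | Color | Pet | Hobby
-----------------------------------------
  1   | writer | juice | gray | cat | gardening
  2   | pilot | coffee | white | dog | reading
  3   | chef | tea | brown | rabbit | cooking
  4   | nurse | soda | black | hamster | painting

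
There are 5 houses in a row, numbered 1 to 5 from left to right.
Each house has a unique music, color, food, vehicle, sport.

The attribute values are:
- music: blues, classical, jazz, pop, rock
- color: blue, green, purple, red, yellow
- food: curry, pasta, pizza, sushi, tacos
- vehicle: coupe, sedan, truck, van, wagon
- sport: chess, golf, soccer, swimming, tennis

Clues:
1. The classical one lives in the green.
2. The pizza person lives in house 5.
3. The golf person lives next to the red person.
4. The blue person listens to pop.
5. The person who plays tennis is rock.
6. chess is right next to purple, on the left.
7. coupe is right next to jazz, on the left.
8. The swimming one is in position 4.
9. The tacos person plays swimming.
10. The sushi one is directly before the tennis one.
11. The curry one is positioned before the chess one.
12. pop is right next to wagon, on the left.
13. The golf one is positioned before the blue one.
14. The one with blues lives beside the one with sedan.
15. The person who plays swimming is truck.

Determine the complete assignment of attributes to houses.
Solution:

House | Music | Color | Food | Vehicle | Sport
----------------------------------------------
  1   | blues | yellow | curry | coupe | golf
  2   | jazz | red | sushi | sedan | chess
  3   | rock | purple | pasta | van | tennis
  4   | pop | blue | tacos | truck | swimming
  5   | classical | green | pizza | wagon | soccer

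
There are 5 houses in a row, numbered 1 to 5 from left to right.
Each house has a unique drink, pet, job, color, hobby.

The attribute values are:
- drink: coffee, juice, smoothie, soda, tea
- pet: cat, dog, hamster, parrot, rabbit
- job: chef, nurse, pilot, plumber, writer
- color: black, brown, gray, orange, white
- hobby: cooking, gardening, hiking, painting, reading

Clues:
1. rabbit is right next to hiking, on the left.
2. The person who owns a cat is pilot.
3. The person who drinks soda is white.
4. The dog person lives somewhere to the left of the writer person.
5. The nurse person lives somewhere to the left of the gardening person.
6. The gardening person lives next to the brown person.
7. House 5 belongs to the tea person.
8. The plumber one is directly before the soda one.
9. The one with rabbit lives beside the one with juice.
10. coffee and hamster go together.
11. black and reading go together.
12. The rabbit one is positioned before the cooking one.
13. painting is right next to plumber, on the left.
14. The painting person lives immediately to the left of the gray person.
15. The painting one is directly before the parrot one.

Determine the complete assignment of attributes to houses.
Solution:

House | Drink | Pet | Job | Color | Hobby
-----------------------------------------
  1   | smoothie | rabbit | nurse | orange | painting
  2   | juice | parrot | plumber | gray | hiking
  3   | soda | dog | chef | white | gardening
  4   | coffee | hamster | writer | brown | cooking
  5   | tea | cat | pilot | black | reading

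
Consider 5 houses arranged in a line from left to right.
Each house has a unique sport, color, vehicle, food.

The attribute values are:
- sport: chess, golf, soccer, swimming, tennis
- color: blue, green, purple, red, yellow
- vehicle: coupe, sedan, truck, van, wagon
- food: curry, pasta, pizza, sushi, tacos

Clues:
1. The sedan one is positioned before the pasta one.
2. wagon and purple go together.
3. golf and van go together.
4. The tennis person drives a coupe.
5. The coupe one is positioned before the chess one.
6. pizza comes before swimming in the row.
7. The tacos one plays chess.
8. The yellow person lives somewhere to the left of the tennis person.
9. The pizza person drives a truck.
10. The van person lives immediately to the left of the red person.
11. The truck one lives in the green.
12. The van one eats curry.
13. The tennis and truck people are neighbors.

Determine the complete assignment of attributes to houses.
Solution:

House | Sport | Color | Vehicle | Food
--------------------------------------
  1   | golf | yellow | van | curry
  2   | tennis | red | coupe | sushi
  3   | soccer | green | truck | pizza
  4   | chess | blue | sedan | tacos
  5   | swimming | purple | wagon | pasta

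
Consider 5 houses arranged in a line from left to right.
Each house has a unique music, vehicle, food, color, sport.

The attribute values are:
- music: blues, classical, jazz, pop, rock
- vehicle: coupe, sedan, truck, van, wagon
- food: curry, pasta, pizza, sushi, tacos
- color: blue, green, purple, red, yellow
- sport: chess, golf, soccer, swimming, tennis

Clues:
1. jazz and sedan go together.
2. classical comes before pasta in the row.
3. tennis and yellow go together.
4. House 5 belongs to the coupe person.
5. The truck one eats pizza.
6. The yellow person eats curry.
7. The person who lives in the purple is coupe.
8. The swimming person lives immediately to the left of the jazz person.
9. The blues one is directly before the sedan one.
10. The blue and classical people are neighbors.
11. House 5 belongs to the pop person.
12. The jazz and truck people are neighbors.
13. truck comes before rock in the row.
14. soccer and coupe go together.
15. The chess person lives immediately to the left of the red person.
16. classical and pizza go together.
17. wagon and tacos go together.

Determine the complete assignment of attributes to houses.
Solution:

House | Music | Vehicle | Food | Color | Sport
----------------------------------------------
  1   | blues | wagon | tacos | green | swimming
  2   | jazz | sedan | sushi | blue | chess
  3   | classical | truck | pizza | red | golf
  4   | rock | van | curry | yellow | tennis
  5   | pop | coupe | pasta | purple | soccer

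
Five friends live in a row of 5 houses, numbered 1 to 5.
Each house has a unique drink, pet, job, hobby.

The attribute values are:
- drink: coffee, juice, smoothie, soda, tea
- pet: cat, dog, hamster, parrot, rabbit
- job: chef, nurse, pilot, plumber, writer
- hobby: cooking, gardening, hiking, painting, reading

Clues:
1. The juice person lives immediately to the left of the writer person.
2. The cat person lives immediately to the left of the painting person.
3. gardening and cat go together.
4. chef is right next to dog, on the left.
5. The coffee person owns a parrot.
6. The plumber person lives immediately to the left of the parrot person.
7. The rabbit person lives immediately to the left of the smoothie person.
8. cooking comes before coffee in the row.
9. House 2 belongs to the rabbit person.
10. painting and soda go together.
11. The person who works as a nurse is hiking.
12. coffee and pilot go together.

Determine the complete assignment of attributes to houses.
Solution:

House | Drink | Pet | Job | Hobby
---------------------------------
  1   | juice | hamster | nurse | hiking
  2   | tea | rabbit | writer | cooking
  3   | smoothie | cat | chef | gardening
  4   | soda | dog | plumber | painting
  5   | coffee | parrot | pilot | reading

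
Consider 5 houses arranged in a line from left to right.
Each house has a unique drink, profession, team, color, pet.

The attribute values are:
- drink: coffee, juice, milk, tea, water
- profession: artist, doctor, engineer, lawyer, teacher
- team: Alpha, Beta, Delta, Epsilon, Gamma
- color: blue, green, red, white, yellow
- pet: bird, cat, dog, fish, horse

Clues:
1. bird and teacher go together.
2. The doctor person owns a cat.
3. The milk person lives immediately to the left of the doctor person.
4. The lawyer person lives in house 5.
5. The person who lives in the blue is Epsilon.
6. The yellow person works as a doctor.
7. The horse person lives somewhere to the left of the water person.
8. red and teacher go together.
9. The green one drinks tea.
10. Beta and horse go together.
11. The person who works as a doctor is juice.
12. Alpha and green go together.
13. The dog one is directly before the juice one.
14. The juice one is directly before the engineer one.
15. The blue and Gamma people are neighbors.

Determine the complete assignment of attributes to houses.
Solution:

House | Drink | Profession | Team | Color | Pet
-----------------------------------------------
  1   | milk | artist | Epsilon | blue | dog
  2   | juice | doctor | Gamma | yellow | cat
  3   | coffee | engineer | Beta | white | horse
  4   | water | teacher | Delta | red | bird
  5   | tea | lawyer | Alpha | green | fish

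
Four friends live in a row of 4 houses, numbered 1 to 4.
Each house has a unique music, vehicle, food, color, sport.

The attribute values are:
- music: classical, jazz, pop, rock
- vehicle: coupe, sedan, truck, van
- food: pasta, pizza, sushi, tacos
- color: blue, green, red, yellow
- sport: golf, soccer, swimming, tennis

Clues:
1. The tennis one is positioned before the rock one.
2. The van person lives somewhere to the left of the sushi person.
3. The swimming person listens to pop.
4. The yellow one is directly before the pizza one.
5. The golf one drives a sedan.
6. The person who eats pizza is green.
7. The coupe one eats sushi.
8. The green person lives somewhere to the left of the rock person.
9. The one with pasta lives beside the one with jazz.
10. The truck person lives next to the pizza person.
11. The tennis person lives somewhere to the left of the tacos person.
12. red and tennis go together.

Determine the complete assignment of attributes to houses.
Solution:

House | Music | Vehicle | Food | Color | Sport
----------------------------------------------
  1   | pop | truck | pasta | yellow | swimming
  2   | jazz | van | pizza | green | soccer
  3   | classical | coupe | sushi | red | tennis
  4   | rock | sedan | tacos | blue | golf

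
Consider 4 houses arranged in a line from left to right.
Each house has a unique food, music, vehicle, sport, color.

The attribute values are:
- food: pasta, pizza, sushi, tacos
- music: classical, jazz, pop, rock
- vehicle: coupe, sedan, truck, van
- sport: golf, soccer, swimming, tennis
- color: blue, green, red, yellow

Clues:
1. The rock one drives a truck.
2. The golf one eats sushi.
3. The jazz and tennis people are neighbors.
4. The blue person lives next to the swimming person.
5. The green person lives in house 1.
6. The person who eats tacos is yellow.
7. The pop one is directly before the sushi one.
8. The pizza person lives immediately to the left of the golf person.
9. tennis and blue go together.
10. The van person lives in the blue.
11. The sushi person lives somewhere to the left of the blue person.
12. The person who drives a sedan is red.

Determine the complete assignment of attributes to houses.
Solution:

House | Food | Music | Vehicle | Sport | Color
----------------------------------------------
  1   | pizza | pop | coupe | soccer | green
  2   | sushi | jazz | sedan | golf | red
  3   | pasta | classical | van | tennis | blue
  4   | tacos | rock | truck | swimming | yellow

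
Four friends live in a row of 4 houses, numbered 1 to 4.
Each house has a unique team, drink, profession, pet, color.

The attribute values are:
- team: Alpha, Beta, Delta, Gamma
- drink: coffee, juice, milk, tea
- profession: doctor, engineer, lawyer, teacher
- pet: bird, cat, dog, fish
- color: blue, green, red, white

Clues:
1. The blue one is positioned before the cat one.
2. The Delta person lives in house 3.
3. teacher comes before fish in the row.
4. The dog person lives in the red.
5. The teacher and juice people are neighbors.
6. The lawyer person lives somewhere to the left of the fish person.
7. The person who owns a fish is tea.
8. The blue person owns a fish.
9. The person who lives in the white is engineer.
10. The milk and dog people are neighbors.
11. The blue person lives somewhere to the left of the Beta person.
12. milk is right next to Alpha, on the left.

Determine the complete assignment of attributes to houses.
Solution:

House | Team | Drink | Profession | Pet | Color
-----------------------------------------------
  1   | Gamma | milk | teacher | bird | green
  2   | Alpha | juice | lawyer | dog | red
  3   | Delta | tea | doctor | fish | blue
  4   | Beta | coffee | engineer | cat | white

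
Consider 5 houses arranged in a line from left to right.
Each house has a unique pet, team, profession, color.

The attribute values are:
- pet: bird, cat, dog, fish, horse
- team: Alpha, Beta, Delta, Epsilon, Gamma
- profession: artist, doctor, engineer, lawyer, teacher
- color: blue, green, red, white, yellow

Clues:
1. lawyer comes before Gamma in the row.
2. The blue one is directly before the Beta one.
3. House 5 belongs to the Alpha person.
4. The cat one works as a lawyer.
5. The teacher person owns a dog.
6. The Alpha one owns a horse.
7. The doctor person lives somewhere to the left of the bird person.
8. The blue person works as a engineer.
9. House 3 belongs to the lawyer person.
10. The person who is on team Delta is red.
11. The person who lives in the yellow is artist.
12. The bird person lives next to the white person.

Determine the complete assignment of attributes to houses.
Solution:

House | Pet | Team | Profession | Color
---------------------------------------
  1   | fish | Delta | doctor | red
  2   | bird | Epsilon | engineer | blue
  3   | cat | Beta | lawyer | white
  4   | dog | Gamma | teacher | green
  5   | horse | Alpha | artist | yellow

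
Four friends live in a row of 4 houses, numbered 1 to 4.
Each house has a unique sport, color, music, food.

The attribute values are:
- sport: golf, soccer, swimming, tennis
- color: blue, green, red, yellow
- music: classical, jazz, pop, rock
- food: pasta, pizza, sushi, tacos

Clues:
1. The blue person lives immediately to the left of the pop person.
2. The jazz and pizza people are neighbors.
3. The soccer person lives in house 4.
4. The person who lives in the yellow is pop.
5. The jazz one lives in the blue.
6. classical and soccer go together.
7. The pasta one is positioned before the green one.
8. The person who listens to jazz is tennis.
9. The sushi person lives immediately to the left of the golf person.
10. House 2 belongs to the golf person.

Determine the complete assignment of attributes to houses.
Solution:

House | Sport | Color | Music | Food
------------------------------------
  1   | tennis | blue | jazz | sushi
  2   | golf | yellow | pop | pizza
  3   | swimming | red | rock | pasta
  4   | soccer | green | classical | tacos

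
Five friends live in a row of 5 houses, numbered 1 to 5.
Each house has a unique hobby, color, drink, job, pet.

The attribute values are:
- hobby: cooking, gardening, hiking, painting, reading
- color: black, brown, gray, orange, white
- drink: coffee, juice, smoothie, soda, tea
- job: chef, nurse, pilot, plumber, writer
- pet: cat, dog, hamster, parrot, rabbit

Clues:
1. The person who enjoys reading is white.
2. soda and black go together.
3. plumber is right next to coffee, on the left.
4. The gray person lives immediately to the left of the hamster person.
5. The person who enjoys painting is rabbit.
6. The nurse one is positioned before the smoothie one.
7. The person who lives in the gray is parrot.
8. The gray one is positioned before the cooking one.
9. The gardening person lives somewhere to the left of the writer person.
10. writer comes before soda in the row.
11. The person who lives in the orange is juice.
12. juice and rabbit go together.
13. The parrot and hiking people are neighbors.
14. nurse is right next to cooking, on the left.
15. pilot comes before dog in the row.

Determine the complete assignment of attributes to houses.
Solution:

House | Hobby | Color | Drink | Job | Pet
-----------------------------------------
  1   | gardening | gray | tea | plumber | parrot
  2   | hiking | brown | coffee | writer | hamster
  3   | painting | orange | juice | nurse | rabbit
  4   | cooking | black | soda | pilot | cat
  5   | reading | white | smoothie | chef | dog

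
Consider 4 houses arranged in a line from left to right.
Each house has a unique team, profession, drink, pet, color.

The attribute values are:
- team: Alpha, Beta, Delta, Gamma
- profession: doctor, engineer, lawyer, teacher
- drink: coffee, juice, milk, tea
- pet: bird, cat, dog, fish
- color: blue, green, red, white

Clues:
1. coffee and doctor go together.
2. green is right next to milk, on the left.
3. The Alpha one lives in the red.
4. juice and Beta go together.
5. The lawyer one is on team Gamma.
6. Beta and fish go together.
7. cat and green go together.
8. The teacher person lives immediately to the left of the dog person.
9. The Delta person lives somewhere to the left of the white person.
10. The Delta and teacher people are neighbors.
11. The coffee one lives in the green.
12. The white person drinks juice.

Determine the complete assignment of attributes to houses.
Solution:

House | Team | Profession | Drink | Pet | Color
-----------------------------------------------
  1   | Delta | doctor | coffee | cat | green
  2   | Alpha | teacher | milk | bird | red
  3   | Gamma | lawyer | tea | dog | blue
  4   | Beta | engineer | juice | fish | white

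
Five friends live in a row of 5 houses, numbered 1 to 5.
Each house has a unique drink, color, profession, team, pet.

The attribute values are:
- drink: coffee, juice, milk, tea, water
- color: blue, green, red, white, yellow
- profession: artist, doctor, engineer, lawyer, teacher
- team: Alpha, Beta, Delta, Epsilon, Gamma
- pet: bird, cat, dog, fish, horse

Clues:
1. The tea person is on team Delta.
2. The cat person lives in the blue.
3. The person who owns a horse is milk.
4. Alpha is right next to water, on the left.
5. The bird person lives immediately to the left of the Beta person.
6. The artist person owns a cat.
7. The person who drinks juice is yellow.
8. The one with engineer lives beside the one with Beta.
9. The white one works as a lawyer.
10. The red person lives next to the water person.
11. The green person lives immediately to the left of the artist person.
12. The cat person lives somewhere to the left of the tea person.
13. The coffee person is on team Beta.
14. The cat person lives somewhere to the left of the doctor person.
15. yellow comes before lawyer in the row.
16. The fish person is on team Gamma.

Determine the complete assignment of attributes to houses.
Solution:

House | Drink | Color | Profession | Team | Pet
-----------------------------------------------
  1   | milk | red | teacher | Alpha | horse
  2   | water | green | engineer | Epsilon | bird
  3   | coffee | blue | artist | Beta | cat
  4   | juice | yellow | doctor | Gamma | fish
  5   | tea | white | lawyer | Delta | dog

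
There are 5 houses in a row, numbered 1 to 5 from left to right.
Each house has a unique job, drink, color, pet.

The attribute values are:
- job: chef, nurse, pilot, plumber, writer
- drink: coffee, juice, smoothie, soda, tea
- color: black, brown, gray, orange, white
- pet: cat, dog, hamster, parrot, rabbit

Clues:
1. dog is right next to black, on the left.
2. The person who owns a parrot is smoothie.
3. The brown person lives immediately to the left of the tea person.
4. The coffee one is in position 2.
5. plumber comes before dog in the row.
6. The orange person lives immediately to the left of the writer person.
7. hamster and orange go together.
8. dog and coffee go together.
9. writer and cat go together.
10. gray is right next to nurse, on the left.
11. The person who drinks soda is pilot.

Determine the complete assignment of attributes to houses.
Solution:

House | Job | Drink | Color | Pet
---------------------------------
  1   | plumber | smoothie | gray | parrot
  2   | nurse | coffee | brown | dog
  3   | chef | tea | black | rabbit
  4   | pilot | soda | orange | hamster
  5   | writer | juice | white | cat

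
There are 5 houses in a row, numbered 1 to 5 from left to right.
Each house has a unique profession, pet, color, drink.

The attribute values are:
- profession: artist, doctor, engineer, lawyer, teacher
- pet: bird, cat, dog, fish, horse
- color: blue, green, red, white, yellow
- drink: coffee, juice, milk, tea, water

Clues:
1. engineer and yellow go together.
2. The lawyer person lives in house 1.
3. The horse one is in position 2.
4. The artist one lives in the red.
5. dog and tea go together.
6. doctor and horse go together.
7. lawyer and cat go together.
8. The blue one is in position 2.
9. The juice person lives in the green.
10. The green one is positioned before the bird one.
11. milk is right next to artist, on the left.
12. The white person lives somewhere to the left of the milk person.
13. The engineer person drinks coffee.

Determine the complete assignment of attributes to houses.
Solution:

House | Profession | Pet | Color | Drink
----------------------------------------
  1   | lawyer | cat | white | water
  2   | doctor | horse | blue | milk
  3   | artist | dog | red | tea
  4   | teacher | fish | green | juice
  5   | engineer | bird | yellow | coffee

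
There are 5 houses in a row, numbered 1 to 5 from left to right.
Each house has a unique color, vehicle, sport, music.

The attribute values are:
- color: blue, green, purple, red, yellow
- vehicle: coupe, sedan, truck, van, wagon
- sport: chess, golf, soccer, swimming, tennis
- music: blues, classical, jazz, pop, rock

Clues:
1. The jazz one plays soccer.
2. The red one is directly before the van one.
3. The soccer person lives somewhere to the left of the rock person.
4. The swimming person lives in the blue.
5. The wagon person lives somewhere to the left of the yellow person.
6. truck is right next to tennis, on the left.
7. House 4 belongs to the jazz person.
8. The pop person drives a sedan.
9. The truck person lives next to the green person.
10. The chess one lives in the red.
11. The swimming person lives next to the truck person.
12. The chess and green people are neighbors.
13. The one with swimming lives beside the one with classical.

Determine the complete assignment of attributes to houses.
Solution:

House | Color | Vehicle | Sport | Music
---------------------------------------
  1   | blue | sedan | swimming | pop
  2   | red | truck | chess | classical
  3   | green | van | tennis | blues
  4   | purple | wagon | soccer | jazz
  5   | yellow | coupe | golf | rock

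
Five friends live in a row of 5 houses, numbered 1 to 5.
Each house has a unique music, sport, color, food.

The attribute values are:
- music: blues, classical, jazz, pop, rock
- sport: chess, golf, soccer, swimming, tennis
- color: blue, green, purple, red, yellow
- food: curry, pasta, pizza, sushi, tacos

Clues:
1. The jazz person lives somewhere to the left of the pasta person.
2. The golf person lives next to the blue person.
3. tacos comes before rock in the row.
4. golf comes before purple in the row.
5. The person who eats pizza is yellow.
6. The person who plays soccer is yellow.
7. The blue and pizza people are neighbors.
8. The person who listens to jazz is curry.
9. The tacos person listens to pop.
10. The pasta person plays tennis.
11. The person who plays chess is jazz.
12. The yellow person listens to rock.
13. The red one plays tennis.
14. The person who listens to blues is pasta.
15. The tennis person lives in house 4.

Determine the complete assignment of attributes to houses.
Solution:

House | Music | Sport | Color | Food
------------------------------------
  1   | pop | golf | green | tacos
  2   | jazz | chess | blue | curry
  3   | rock | soccer | yellow | pizza
  4   | blues | tennis | red | pasta
  5   | classical | swimming | purple | sushi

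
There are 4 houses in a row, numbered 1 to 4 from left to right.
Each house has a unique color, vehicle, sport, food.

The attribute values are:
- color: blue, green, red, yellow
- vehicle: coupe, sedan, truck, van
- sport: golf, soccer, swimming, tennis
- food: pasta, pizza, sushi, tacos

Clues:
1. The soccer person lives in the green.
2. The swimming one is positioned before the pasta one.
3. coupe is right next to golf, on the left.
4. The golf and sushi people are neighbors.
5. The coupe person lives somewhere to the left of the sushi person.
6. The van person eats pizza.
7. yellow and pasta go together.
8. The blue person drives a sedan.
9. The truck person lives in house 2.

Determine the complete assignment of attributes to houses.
Solution:

House | Color | Vehicle | Sport | Food
--------------------------------------
  1   | red | coupe | swimming | tacos
  2   | yellow | truck | golf | pasta
  3   | blue | sedan | tennis | sushi
  4   | green | van | soccer | pizza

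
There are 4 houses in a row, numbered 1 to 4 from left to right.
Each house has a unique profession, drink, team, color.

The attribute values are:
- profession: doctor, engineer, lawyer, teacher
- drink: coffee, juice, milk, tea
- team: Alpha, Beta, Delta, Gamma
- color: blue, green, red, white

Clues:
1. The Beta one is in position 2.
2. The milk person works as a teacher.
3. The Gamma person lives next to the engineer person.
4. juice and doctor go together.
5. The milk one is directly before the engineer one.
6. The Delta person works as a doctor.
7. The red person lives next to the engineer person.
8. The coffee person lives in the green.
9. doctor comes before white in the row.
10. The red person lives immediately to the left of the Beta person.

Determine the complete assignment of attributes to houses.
Solution:

House | Profession | Drink | Team | Color
-----------------------------------------
  1   | teacher | milk | Gamma | red
  2   | engineer | coffee | Beta | green
  3   | doctor | juice | Delta | blue
  4   | lawyer | tea | Alpha | white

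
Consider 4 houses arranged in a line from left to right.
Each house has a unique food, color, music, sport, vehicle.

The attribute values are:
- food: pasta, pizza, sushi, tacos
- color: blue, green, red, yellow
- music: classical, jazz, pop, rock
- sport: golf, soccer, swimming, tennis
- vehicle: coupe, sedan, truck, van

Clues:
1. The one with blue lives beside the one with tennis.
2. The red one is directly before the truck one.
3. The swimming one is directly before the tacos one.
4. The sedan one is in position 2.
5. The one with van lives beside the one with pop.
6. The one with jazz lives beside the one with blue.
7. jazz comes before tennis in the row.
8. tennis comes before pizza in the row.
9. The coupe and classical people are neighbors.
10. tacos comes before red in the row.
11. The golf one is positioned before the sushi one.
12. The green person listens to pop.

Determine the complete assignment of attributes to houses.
Solution:

House | Food | Color | Music | Sport | Vehicle
----------------------------------------------
  1   | pasta | yellow | jazz | swimming | coupe
  2   | tacos | blue | classical | golf | sedan
  3   | sushi | red | rock | tennis | van
  4   | pizza | green | pop | soccer | truck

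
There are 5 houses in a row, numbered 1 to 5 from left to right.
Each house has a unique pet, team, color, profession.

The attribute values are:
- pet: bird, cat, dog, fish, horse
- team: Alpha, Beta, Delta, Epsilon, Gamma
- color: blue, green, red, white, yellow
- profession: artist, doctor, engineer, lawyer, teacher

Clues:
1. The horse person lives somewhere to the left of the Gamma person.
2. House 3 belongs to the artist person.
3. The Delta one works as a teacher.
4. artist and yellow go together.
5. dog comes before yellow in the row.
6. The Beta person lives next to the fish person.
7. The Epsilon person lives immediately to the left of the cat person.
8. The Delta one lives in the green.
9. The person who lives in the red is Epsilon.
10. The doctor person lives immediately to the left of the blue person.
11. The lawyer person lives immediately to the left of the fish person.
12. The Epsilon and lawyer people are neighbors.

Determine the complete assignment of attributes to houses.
Solution:

House | Pet | Team | Color | Profession
---------------------------------------
  1   | dog | Epsilon | red | doctor
  2   | cat | Beta | blue | lawyer
  3   | fish | Alpha | yellow | artist
  4   | horse | Delta | green | teacher
  5   | bird | Gamma | white | engineer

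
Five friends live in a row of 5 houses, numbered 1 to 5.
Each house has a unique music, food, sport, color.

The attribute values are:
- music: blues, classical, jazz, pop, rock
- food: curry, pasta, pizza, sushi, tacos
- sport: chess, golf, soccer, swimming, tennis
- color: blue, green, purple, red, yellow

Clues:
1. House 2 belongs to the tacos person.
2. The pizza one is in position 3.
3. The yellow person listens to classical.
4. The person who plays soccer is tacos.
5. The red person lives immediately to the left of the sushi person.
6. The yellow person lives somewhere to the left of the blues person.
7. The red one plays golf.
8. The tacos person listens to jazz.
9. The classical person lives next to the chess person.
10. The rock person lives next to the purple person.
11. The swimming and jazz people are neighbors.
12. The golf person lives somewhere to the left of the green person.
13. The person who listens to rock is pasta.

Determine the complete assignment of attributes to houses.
Solution:

House | Music | Food | Sport | Color
------------------------------------
  1   | rock | pasta | swimming | blue
  2   | jazz | tacos | soccer | purple
  3   | pop | pizza | golf | red
  4   | classical | sushi | tennis | yellow
  5   | blues | curry | chess | green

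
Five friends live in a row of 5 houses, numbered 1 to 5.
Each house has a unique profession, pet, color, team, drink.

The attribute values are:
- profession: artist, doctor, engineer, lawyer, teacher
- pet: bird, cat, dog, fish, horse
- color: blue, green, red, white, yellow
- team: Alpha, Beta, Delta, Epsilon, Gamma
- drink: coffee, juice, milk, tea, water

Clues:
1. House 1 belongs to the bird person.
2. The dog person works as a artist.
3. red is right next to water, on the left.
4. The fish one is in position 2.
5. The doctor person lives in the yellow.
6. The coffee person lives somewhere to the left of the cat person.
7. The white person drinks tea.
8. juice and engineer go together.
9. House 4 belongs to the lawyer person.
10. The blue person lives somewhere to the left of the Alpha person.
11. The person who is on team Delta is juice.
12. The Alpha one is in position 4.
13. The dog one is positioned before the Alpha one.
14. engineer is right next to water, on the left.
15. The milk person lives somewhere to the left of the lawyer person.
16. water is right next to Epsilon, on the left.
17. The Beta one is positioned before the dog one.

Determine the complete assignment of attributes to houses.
Solution:

House | Profession | Pet | Color | Team | Drink
-----------------------------------------------
  1   | engineer | bird | red | Delta | juice
  2   | doctor | fish | yellow | Beta | water
  3   | artist | dog | blue | Epsilon | milk
  4   | lawyer | horse | green | Alpha | coffee
  5   | teacher | cat | white | Gamma | tea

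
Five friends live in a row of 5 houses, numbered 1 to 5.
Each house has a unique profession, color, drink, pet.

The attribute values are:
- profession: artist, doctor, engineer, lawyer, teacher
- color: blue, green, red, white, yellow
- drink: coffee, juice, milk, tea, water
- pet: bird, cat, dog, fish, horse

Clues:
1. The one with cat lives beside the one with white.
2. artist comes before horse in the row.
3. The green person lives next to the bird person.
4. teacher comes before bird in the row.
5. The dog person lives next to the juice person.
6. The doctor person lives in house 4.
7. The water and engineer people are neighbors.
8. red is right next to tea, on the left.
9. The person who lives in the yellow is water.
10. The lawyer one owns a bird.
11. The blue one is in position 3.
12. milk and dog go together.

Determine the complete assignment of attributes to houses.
Solution:

House | Profession | Color | Drink | Pet
----------------------------------------
  1   | teacher | green | milk | dog
  2   | lawyer | red | juice | bird
  3   | artist | blue | tea | fish
  4   | doctor | yellow | water | cat
  5   | engineer | white | coffee | horse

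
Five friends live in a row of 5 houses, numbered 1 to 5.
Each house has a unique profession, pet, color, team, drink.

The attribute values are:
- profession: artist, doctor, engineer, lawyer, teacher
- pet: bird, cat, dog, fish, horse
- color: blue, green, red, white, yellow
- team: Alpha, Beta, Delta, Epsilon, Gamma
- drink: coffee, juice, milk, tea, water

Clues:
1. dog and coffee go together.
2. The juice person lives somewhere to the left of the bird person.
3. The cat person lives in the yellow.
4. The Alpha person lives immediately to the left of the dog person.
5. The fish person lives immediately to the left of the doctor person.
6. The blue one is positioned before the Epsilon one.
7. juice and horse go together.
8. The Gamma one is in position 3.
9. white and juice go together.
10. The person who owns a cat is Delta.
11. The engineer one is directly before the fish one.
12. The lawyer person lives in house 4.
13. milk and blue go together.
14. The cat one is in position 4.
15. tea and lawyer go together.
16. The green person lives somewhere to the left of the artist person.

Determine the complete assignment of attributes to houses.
Solution:

House | Profession | Pet | Color | Team | Drink
-----------------------------------------------
  1   | engineer | horse | white | Beta | juice
  2   | teacher | fish | blue | Alpha | milk
  3   | doctor | dog | green | Gamma | coffee
  4   | lawyer | cat | yellow | Delta | tea
  5   | artist | bird | red | Epsilon | water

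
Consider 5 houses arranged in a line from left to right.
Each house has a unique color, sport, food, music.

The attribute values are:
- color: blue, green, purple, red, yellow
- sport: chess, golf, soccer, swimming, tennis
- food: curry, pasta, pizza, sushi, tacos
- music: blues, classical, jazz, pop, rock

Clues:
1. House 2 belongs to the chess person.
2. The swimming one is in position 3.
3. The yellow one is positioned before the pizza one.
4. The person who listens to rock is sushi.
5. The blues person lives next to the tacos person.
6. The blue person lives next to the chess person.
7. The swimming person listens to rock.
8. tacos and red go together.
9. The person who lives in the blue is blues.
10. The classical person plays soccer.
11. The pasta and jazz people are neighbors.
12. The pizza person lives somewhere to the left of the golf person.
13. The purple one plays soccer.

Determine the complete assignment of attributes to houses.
Solution:

House | Color | Sport | Food | Music
------------------------------------
  1   | blue | tennis | pasta | blues
  2   | red | chess | tacos | jazz
  3   | yellow | swimming | sushi | rock
  4   | purple | soccer | pizza | classical
  5   | green | golf | curry | pop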